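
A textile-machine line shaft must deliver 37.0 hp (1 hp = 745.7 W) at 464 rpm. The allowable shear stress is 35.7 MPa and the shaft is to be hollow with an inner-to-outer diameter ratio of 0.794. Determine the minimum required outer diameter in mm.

ω = 2π·464/60 = 48.59 rad/s, so T = P/ω = 37.0×745.7 / 48.59 = 567.8 N·m.
For a hollow shaft with d_i/d_o = 0.794: τ_max = 16T/(π d_o³ (1−k⁴)), so d_o = [16T/(π τ_allow (1−k⁴))]^(1/3) = [16·567.8/(π·3.57×10^7·0.6026)]^(1/3) = 0.05123 m.

51.2 mm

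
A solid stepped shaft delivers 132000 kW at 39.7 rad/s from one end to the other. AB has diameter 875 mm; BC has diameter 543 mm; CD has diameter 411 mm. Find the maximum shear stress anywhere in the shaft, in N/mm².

ω = 39.7 rad/s, so T = P/ω = 132000×10³ / 39.70 = 3.325e6 N·m.
Under the same torque, τ_max = 16T/(πd³) is largest where d is smallest — segment CD (d = 411 mm).
τ_max = 16·3.325e6/(π·(0.411)³) = 2.439×10^8 Pa.

244 N/mm²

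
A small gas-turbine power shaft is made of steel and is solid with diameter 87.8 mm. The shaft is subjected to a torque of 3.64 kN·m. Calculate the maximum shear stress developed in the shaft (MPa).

27.4 MPa

J = πd⁴/32 = π(0.0878)⁴/32 = 5.834×10^-6 m⁴.
τ_max = T·r/J = 3640 × 0.0439 / 5.834×10^-6 = 2.739×10^7 Pa.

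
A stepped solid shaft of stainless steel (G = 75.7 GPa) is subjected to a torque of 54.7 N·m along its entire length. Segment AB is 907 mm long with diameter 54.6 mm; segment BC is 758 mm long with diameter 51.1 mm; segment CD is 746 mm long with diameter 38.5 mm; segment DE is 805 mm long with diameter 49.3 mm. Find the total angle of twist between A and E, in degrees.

J_AB = π(0.0546)⁴/32 = 8.73×10^-7 m⁴; J_BC = π(0.0511)⁴/32 = 6.69×10^-7 m⁴; J_CD = π(0.0385)⁴/32 = 2.16×10^-7 m⁴; J_DE = π(0.0493)⁴/32 = 5.80×10^-7 m⁴.
θ = (T/G)·Σ L_i/J_i = (54.70/75.7×10⁹)·(0.907/8.73×10^-7 + 0.758/6.69×10^-7 + 0.746/2.16×10^-7 + 0.805/5.80×10^-7) = 5.072×10^-3 rad.

0.291°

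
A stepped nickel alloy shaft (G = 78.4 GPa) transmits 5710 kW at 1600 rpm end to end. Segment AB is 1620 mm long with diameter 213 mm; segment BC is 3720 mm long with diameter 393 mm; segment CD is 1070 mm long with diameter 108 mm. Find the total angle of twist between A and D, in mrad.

ω = 2π·1600/60 = 167.6 rad/s, so T = P/ω = 5710×10³ / 167.6 = 34080 N·m.
J_AB = π(0.213)⁴/32 = 2.02×10^-4 m⁴; J_BC = π(0.393)⁴/32 = 2.34×10^-3 m⁴; J_CD = π(0.108)⁴/32 = 1.34×10^-5 m⁴.
θ = (T/G)·Σ L_i/J_i = (34080/78.4×10⁹)·(1.62/2.02×10^-4 + 3.72/2.34×10^-3 + 1.07/1.34×10^-5) = 0.03900 rad.

39.0 mrad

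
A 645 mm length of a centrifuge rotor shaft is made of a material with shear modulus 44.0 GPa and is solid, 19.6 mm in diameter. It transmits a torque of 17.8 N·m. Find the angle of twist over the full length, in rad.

J = πd⁴/32 = π(0.0196)⁴/32 = 1.449×10^-8 m⁴.
θ = T·L/(G·J) = 17.80 × 0.645 / (44.0×10⁹ × 1.449×10^-8) = 0.01801 rad.

0.0180 rad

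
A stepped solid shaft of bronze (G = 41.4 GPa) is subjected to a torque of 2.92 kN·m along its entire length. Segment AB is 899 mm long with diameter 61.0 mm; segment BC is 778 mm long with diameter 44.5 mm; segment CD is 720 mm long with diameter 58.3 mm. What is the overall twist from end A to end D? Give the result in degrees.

13.4°

J_AB = π(0.0610)⁴/32 = 1.36×10^-6 m⁴; J_BC = π(0.0445)⁴/32 = 3.85×10^-7 m⁴; J_CD = π(0.0583)⁴/32 = 1.13×10^-6 m⁴.
θ = (T/G)·Σ L_i/J_i = (2920/41.4×10⁹)·(0.899/1.36×10^-6 + 0.778/3.85×10^-7 + 0.720/1.13×10^-6) = 0.2340 rad.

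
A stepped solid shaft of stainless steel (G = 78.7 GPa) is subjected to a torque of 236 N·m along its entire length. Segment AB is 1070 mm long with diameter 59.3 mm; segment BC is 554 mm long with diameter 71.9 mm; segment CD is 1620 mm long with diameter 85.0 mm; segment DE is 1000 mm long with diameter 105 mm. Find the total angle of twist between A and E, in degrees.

0.256°

J_AB = π(0.0593)⁴/32 = 1.21×10^-6 m⁴; J_BC = π(0.0719)⁴/32 = 2.62×10^-6 m⁴; J_CD = π(0.0850)⁴/32 = 5.12×10^-6 m⁴; J_DE = π(0.105)⁴/32 = 1.19×10^-5 m⁴.
θ = (T/G)·Σ L_i/J_i = (236.0/78.7×10⁹)·(1.07/1.21×10^-6 + 0.554/2.62×10^-6 + 1.62/5.12×10^-6 + 1.00/1.19×10^-5) = 4.475×10^-3 rad.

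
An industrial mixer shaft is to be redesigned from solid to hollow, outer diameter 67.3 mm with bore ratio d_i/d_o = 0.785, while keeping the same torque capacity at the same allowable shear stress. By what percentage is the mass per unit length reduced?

Equal τ_max and T ⇒ the solid shaft needs d_s³ = d_o³(1−k⁴), so d_s = 67.3·(1−0.785⁴)^(1/3) = 57.40 mm.
Area ratio A_h/A_s = d_o²(1−k²)/d_s² = (1−k²)/(1−k⁴)^(2/3) = 0.5277.
Mass saving = 1 − 0.5277 = 47.2 %.

47.2 %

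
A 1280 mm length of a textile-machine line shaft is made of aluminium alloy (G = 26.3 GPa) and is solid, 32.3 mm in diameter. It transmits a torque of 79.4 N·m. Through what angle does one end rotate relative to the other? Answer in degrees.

2.07°

J = πd⁴/32 = π(0.0323)⁴/32 = 1.069×10^-7 m⁴.
θ = T·L/(G·J) = 79.40 × 1.28 / (26.3×10⁹ × 1.069×10^-7) = 0.03616 rad.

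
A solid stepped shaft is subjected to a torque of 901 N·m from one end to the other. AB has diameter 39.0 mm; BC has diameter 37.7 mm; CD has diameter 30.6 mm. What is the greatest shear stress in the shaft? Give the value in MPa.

Under the same torque, τ_max = 16T/(πd³) is largest where d is smallest — segment CD (d = 30.6 mm).
τ_max = 16·901.0/(π·(0.0306)³) = 1.602×10^8 Pa.

160 MPa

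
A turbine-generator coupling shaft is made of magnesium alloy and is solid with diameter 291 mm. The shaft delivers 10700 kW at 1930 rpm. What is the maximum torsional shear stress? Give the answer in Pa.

1.09e7 Pa

ω = 2π·1930/60 = 202.1 rad/s, so T = P/ω = 10700×10³ / 202.1 = 52940 N·m.
J = πd⁴/32 = π(0.291)⁴/32 = 7.040×10^-4 m⁴.
τ_max = T·r/J = 52940 × 0.145 / 7.040×10^-4 = 1.094×10^7 Pa.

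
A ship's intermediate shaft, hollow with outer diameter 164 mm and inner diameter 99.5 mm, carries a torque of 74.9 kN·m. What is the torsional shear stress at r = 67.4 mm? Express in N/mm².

J = π(d_o⁴ − d_i⁴)/32 = π(0.164⁴ − 0.0995⁴)/32 = 6.140×10^-5 m⁴.
Shear stress varies linearly with radius: τ = T·r/J = 74900 × 0.0674 / 6.140×10^-5 = 8.222×10^7 Pa.

82.2 N/mm²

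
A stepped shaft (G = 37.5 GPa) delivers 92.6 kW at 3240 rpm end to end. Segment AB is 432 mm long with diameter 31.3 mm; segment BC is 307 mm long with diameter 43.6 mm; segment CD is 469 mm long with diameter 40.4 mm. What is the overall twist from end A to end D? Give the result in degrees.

3.02°

ω = 2π·3240/60 = 339.3 rad/s, so T = P/ω = 92.6×10³ / 339.3 = 272.9 N·m.
J_AB = π(0.0313)⁴/32 = 9.42×10^-8 m⁴; J_BC = π(0.0436)⁴/32 = 3.55×10^-7 m⁴; J_CD = π(0.0404)⁴/32 = 2.62×10^-7 m⁴.
θ = (T/G)·Σ L_i/J_i = (272.9/37.5×10⁹)·(0.432/9.42×10^-8 + 0.307/3.55×10^-7 + 0.469/2.62×10^-7) = 0.05272 rad.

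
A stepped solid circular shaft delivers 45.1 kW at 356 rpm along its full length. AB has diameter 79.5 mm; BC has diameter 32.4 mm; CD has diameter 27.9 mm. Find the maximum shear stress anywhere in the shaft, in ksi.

41.1 ksi

ω = 2π·356/60 = 37.28 rad/s, so T = P/ω = 45.1×10³ / 37.28 = 1210 N·m.
Under the same torque, τ_max = 16T/(πd³) is largest where d is smallest — segment CD (d = 27.9 mm).
τ_max = 16·1210/(π·(0.0279)³) = 2.837×10^8 Pa.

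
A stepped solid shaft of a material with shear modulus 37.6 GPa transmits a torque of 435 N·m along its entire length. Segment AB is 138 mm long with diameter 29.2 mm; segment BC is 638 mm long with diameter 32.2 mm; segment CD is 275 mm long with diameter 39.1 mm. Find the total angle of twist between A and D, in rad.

0.106 rad

J_AB = π(0.0292)⁴/32 = 7.14×10^-8 m⁴; J_BC = π(0.0322)⁴/32 = 1.06×10^-7 m⁴; J_CD = π(0.0391)⁴/32 = 2.29×10^-7 m⁴.
θ = (T/G)·Σ L_i/J_i = (435.0/37.6×10⁹)·(0.138/7.14×10^-8 + 0.638/1.06×10^-7 + 0.275/2.29×10^-7) = 0.1062 rad.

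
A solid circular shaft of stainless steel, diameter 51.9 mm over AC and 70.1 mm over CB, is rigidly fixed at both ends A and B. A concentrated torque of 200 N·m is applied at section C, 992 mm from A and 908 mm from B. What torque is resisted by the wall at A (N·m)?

Compatibility: T_A·a/J_AC = T_B·b/J_CB with T_A + T_B = T₀.
J_AC = 7.12×10^-7 m⁴, J_CB = 2.37×10^-6 m⁴, so T_A = T₀·(J_AC/a)/((J_AC/a)+(J_CB/b)) = 43.14 N·m, T_B = 156.9 N·m.

43.1 N·m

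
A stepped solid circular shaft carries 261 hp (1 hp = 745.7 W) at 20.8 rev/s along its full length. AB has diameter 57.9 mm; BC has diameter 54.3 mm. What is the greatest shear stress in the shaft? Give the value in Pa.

4.74e7 Pa

ω = 2π·20.8 = 130.7 rad/s, so T = P/ω = 261×745.7 / 130.7 = 1489 N·m.
Under the same torque, τ_max = 16T/(πd³) is largest where d is smallest — segment BC (d = 54.3 mm).
τ_max = 16·1489/(π·(0.0543)³) = 4.737×10^7 Pa.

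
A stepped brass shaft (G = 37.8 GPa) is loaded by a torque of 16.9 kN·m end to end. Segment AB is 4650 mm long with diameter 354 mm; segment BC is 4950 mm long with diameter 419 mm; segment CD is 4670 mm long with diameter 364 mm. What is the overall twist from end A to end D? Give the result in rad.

0.00329 rad

J_AB = π(0.354)⁴/32 = 1.54×10^-3 m⁴; J_BC = π(0.419)⁴/32 = 3.03×10^-3 m⁴; J_CD = π(0.364)⁴/32 = 1.72×10^-3 m⁴.
θ = (T/G)·Σ L_i/J_i = (16900/37.8×10⁹)·(4.65/1.54×10^-3 + 4.95/3.03×10^-3 + 4.67/1.72×10^-3) = 3.291×10^-3 rad.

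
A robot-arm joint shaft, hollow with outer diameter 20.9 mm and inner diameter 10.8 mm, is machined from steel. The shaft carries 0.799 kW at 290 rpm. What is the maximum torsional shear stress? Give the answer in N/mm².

15.8 N/mm²

ω = 2π·290/60 = 30.37 rad/s, so T = P/ω = 0.799×10³ / 30.37 = 26.31 N·m.
J = π(d_o⁴ − d_i⁴)/32 = π(0.0209⁴ − 0.0108⁴)/32 = 1.740×10^-8 m⁴.
τ_max = T·r/J = 26.31 × 0.0104 / 1.740×10^-8 = 1.580×10^7 Pa.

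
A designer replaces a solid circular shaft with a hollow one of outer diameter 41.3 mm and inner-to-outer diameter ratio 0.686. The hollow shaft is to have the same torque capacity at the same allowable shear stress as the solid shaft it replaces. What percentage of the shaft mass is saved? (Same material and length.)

37.4 %

Equal τ_max and T ⇒ the solid shaft needs d_s³ = d_o³(1−k⁴), so d_s = 41.3·(1−0.686⁴)^(1/3) = 37.99 mm.
Area ratio A_h/A_s = d_o²(1−k²)/d_s² = (1−k²)/(1−k⁴)^(2/3) = 0.6256.
Mass saving = 1 − 0.6256 = 37.4 %.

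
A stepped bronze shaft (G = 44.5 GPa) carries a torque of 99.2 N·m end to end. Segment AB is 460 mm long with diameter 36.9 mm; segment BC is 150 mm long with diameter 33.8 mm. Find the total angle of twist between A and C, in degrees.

J_AB = π(0.0369)⁴/32 = 1.82×10^-7 m⁴; J_BC = π(0.0338)⁴/32 = 1.28×10^-7 m⁴.
θ = (T/G)·Σ L_i/J_i = (99.20/44.5×10⁹)·(0.460/1.82×10^-7 + 0.150/1.28×10^-7) = 8.243×10^-3 rad.

0.472°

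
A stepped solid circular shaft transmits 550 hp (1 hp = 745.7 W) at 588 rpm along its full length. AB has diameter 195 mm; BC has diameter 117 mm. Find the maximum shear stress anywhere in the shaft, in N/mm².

21.2 N/mm²

ω = 2π·588/60 = 61.58 rad/s, so T = P/ω = 550×745.7 / 61.58 = 6661 N·m.
Under the same torque, τ_max = 16T/(πd³) is largest where d is smallest — segment BC (d = 117 mm).
τ_max = 16·6661/(π·(0.117)³) = 2.118×10^7 Pa.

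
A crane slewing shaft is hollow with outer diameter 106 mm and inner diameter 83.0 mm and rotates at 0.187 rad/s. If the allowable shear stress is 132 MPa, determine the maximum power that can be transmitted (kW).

J = π(d_o⁴ − d_i⁴)/32 = π(0.106⁴ − 0.0830⁴)/32 = 7.735×10^-6 m⁴.
T_max = τ_allow·J/r = 1.32×10^8 × 7.735×10^-6 / 0.0530 = 19260 N·m.
ω = 0.187 rad/s, so P_max = T_max·ω = 3603 W.

3.60 kW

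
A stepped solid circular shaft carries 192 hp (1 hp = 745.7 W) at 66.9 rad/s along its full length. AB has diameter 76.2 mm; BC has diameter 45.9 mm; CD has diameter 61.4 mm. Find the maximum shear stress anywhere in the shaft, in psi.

16300 psi

ω = 66.9 rad/s, so T = P/ω = 192×745.7 / 66.90 = 2140 N·m.
Under the same torque, τ_max = 16T/(πd³) is largest where d is smallest — segment BC (d = 45.9 mm).
τ_max = 16·2140/(π·(0.0459)³) = 1.127×10^8 Pa.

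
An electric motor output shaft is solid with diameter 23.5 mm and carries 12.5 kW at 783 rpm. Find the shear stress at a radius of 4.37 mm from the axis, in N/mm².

22.2 N/mm²

ω = 2π·783/60 = 82.00 rad/s, so T = P/ω = 12.5×10³ / 82.00 = 152.4 N·m.
J = πd⁴/32 = π(0.0235)⁴/32 = 2.994×10^-8 m⁴.
Shear stress varies linearly with radius: τ = T·r/J = 152.4 × 0.00437 / 2.994×10^-8 = 2.225×10^7 Pa.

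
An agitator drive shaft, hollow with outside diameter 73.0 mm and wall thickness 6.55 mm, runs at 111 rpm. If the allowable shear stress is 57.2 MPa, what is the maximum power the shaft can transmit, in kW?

J = π(d_o⁴ − d_i⁴)/32 = π(0.0730⁴ − 0.0599⁴)/32 = 1.524×10^-6 m⁴.
T_max = τ_allow·J/r = 5.72×10^7 × 1.524×10^-6 / 0.0365 = 2388 N·m.
ω = 2π·111/60 = 11.62 rad/s, so P_max = T_max·ω = 2.776×10^4 W.

27.8 kW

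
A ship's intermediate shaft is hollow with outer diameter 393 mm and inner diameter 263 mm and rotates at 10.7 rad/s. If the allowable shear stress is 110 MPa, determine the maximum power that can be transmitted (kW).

11200 kW

J = π(d_o⁴ − d_i⁴)/32 = π(0.393⁴ − 0.263⁴)/32 = 1.872×10^-3 m⁴.
T_max = τ_allow·J/r = 1.10×10^8 × 1.872×10^-3 / 0.197 = 1.048e6 N·m.
ω = 10.7 rad/s, so P_max = T_max·ω = 1.121×10^7 W.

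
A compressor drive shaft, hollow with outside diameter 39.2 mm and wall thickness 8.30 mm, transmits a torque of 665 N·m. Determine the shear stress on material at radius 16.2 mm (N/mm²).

52.2 N/mm²

J = π(d_o⁴ − d_i⁴)/32 = π(0.0392⁴ − 0.0226⁴)/32 = 2.062×10^-7 m⁴.
Shear stress varies linearly with radius: τ = T·r/J = 665.0 × 0.0162 / 2.062×10^-7 = 5.224×10^7 Pa.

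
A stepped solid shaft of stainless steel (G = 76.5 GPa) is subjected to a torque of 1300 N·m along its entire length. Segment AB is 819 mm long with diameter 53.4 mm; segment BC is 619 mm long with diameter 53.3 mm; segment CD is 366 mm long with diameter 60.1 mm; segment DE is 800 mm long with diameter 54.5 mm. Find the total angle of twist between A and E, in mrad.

J_AB = π(0.0534)⁴/32 = 7.98×10^-7 m⁴; J_BC = π(0.0533)⁴/32 = 7.92×10^-7 m⁴; J_CD = π(0.0601)⁴/32 = 1.28×10^-6 m⁴; J_DE = π(0.0545)⁴/32 = 8.66×10^-7 m⁴.
θ = (T/G)·Σ L_i/J_i = (1300/76.5×10⁹)·(0.819/7.98×10^-7 + 0.619/7.92×10^-7 + 0.366/1.28×10^-6 + 0.800/8.66×10^-7) = 0.05126 rad.

51.3 mrad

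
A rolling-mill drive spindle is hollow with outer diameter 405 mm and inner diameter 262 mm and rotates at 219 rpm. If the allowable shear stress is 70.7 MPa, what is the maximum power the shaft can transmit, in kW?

J = π(d_o⁴ − d_i⁴)/32 = π(0.405⁴ − 0.262⁴)/32 = 2.179×10^-3 m⁴.
T_max = τ_allow·J/r = 7.07×10^7 × 2.179×10^-3 / 0.203 = 760700 N·m.
ω = 2π·219/60 = 22.93 rad/s, so P_max = T_max·ω = 1.744×10^7 W.

17400 kW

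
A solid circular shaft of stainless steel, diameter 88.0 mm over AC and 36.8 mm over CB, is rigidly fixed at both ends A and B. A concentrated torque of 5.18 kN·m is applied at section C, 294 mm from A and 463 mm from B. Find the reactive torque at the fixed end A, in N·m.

Compatibility: T_A·a/J_AC = T_B·b/J_CB with T_A + T_B = T₀.
J_AC = 5.89×10^-6 m⁴, J_CB = 1.80×10^-7 m⁴, so T_A = T₀·(J_AC/a)/((J_AC/a)+(J_CB/b)) = 5081 N·m, T_B = 98.67 N·m.

5080 N·m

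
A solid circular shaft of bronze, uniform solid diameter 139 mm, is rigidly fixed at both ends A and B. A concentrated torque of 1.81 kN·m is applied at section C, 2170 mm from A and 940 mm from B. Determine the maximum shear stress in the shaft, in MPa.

With uniform GJ and both ends fixed, compatibility θ_AC = θ_CB gives T_A·a = T_B·b, together with T_A + T_B = T₀.
T_A = T₀·b/(a+b) = 1810·940/3110 = 547.1 N·m; T_B = 1263 N·m.
τ in each portion: τ_AC = 1.04×10^6 Pa, τ_CB = 2.39×10^6 Pa; maximum is in CB.
τ_max = T_CB·r/J = 1263·0.0695/3.66×10^-5 = 2.395×10^6 Pa.

2.39 MPa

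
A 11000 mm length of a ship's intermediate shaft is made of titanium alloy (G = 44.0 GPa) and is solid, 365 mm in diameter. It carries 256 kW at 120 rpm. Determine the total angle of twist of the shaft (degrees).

ω = 2π·120/60 = 12.57 rad/s, so T = P/ω = 256×10³ / 12.57 = 20370 N·m.
J = πd⁴/32 = π(0.365)⁴/32 = 1.742×10^-3 m⁴.
θ = T·L/(G·J) = 20370 × 11.0 / (44.0×10⁹ × 1.742×10^-3) = 2.923×10^-3 rad.

0.167°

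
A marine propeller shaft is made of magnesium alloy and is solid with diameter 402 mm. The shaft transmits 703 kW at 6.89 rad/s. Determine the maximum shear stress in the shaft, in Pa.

ω = 6.89 rad/s, so T = P/ω = 703×10³ / 6.890 = 102000 N·m.
J = πd⁴/32 = π(0.402)⁴/32 = 2.564×10^-3 m⁴.
τ_max = T·r/J = 102000 × 0.201 / 2.564×10^-3 = 7.999×10^6 Pa.

8.00e6 Pa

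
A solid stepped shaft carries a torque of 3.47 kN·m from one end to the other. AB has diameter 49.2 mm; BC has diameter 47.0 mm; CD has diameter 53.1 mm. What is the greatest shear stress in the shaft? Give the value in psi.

24700 psi

Under the same torque, τ_max = 16T/(πd³) is largest where d is smallest — segment BC (d = 47.0 mm).
τ_max = 16·3470/(π·(0.0470)³) = 1.702×10^8 Pa.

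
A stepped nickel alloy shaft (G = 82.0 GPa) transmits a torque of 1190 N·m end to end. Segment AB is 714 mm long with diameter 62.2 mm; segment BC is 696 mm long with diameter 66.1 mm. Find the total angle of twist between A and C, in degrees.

0.713°

J_AB = π(0.0622)⁴/32 = 1.47×10^-6 m⁴; J_BC = π(0.0661)⁴/32 = 1.87×10^-6 m⁴.
θ = (T/G)·Σ L_i/J_i = (1190/82.0×10⁹)·(0.714/1.47×10^-6 + 0.696/1.87×10^-6) = 0.01244 rad.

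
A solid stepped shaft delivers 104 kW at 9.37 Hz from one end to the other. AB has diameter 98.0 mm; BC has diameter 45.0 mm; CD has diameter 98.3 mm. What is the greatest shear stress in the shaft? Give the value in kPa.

98700 kPa

ω = 2π·9.37 = 58.87 rad/s, so T = P/ω = 104×10³ / 58.87 = 1767 N·m.
Under the same torque, τ_max = 16T/(πd³) is largest where d is smallest — segment BC (d = 45.0 mm).
τ_max = 16·1767/(π·(0.0450)³) = 9.873×10^7 Pa.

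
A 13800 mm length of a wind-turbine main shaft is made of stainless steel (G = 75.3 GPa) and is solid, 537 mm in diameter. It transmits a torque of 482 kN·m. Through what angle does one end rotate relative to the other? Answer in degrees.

0.620°

J = πd⁴/32 = π(0.537)⁴/32 = 8.164×10^-3 m⁴.
θ = T·L/(G·J) = 482000 × 13.8 / (75.3×10⁹ × 8.164×10^-3) = 0.01082 rad.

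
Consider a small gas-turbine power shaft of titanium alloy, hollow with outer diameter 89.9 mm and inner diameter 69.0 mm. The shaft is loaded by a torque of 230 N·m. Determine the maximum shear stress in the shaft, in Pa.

2.47e6 Pa

J = π(d_o⁴ − d_i⁴)/32 = π(0.0899⁴ − 0.0690⁴)/32 = 4.187×10^-6 m⁴.
τ_max = T·r/J = 230.0 × 0.0450 / 4.187×10^-6 = 2.469×10^6 Pa.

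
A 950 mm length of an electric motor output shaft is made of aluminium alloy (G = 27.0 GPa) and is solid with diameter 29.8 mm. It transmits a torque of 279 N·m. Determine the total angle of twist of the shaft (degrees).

7.26°

J = πd⁴/32 = π(0.0298)⁴/32 = 7.742×10^-8 m⁴.
θ = T·L/(G·J) = 279.0 × 0.950 / (27.0×10⁹ × 7.742×10^-8) = 0.1268 rad.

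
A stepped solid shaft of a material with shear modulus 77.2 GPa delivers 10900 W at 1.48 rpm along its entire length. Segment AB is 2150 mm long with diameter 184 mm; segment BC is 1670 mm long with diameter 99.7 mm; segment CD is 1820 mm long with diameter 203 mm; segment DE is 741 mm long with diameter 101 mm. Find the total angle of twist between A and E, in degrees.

14.3°

ω = 2π·1.48/60 = 0.1550 rad/s, so T = P/ω = 10900 / 0.1550 = 70330 N·m.
J_AB = π(0.184)⁴/32 = 1.13×10^-4 m⁴; J_BC = π(0.0997)⁴/32 = 9.70×10^-6 m⁴; J_CD = π(0.203)⁴/32 = 1.67×10^-4 m⁴; J_DE = π(0.101)⁴/32 = 1.02×10^-5 m⁴.
θ = (T/G)·Σ L_i/J_i = (70330/77.2×10⁹)·(2.15/1.13×10^-4 + 1.67/9.70×10^-6 + 1.82/1.67×10^-4 + 0.741/1.02×10^-5) = 0.2503 rad.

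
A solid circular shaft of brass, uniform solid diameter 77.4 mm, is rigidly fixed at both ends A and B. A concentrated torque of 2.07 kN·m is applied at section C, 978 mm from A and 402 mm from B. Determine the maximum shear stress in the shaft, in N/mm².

With uniform GJ and both ends fixed, compatibility θ_AC = θ_CB gives T_A·a = T_B·b, together with T_A + T_B = T₀.
T_A = T₀·b/(a+b) = 2070·402/1380 = 603.0 N·m; T_B = 1467 N·m.
τ in each portion: τ_AC = 6.62×10^6 Pa, τ_CB = 1.61×10^7 Pa; maximum is in CB.
τ_max = T_CB·r/J = 1467·0.0387/3.52×10^-6 = 1.611×10^7 Pa.

16.1 N/mm²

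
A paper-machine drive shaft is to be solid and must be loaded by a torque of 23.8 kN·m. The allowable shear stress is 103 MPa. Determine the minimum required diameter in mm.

For a solid shaft τ_max = 16T/(πd³), so d = (16T/(π τ_allow))^(1/3) = (16·23800/(π·1.03×10^8))^(1/3) = 0.1056 m.

106 mm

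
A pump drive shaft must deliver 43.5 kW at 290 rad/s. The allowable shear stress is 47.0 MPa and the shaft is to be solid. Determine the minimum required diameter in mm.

ω = 290 rad/s, so T = P/ω = 43.5×10³ / 290.0 = 150.0 N·m.
For a solid shaft τ_max = 16T/(πd³), so d = (16T/(π τ_allow))^(1/3) = (16·150.0/(π·4.70×10^7))^(1/3) = 0.02533 m.

25.3 mm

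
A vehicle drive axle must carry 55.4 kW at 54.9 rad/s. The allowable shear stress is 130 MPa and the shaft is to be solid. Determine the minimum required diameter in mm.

34.1 mm

ω = 54.9 rad/s, so T = P/ω = 55.4×10³ / 54.90 = 1009 N·m.
For a solid shaft τ_max = 16T/(πd³), so d = (16T/(π τ_allow))^(1/3) = (16·1009/(π·1.30×10^8))^(1/3) = 0.03407 m.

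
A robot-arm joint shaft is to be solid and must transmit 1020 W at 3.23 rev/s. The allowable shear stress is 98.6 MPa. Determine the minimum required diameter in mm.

13.7 mm

ω = 2π·3.23 = 20.29 rad/s, so T = P/ω = 1020 / 20.29 = 50.26 N·m.
For a solid shaft τ_max = 16T/(πd³), so d = (16T/(π τ_allow))^(1/3) = (16·50.26/(π·9.86×10^7))^(1/3) = 0.01374 m.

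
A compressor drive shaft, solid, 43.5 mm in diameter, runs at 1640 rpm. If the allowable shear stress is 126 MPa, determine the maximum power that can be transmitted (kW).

J = πd⁴/32 = π(0.0435)⁴/32 = 3.515×10^-7 m⁴.
T_max = τ_allow·J/r = 1.26×10^8 × 3.515×10^-7 / 0.0217 = 2036 N·m.
ω = 2π·1640/60 = 171.7 rad/s, so P_max = T_max·ω = 3.497×10^5 W.

350 kW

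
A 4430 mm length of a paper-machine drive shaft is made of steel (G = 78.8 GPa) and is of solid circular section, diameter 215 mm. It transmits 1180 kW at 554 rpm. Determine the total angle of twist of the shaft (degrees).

ω = 2π·554/60 = 58.01 rad/s, so T = P/ω = 1180×10³ / 58.01 = 20340 N·m.
J = πd⁴/32 = π(0.215)⁴/32 = 2.098×10^-4 m⁴.
θ = T·L/(G·J) = 20340 × 4.43 / (78.8×10⁹ × 2.098×10^-4) = 5.451×10^-3 rad.

0.312°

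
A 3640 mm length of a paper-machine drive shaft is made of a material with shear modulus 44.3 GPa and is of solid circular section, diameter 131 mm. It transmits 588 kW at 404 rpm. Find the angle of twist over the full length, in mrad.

39.5 mrad

ω = 2π·404/60 = 42.31 rad/s, so T = P/ω = 588×10³ / 42.31 = 13900 N·m.
J = πd⁴/32 = π(0.131)⁴/32 = 2.891×10^-5 m⁴.
θ = T·L/(G·J) = 13900 × 3.64 / (44.3×10⁹ × 2.891×10^-5) = 0.03950 rad.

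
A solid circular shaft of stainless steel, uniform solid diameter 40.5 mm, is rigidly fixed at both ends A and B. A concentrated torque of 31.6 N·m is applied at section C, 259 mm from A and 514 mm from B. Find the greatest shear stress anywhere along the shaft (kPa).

With uniform GJ and both ends fixed, compatibility θ_AC = θ_CB gives T_A·a = T_B·b, together with T_A + T_B = T₀.
T_A = T₀·b/(a+b) = 31.60·514/773.0 = 21.01 N·m; T_B = 10.59 N·m.
τ in each portion: τ_AC = 1.61×10^6 Pa, τ_CB = 8.12×10^5 Pa; maximum is in AC.
τ_max = T_AC·r/J = 21.01·0.0203/2.64×10^-7 = 1.611×10^6 Pa.

1610 kPa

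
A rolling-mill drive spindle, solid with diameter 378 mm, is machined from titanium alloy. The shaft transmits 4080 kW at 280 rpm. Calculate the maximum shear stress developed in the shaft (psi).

ω = 2π·280/60 = 29.32 rad/s, so T = P/ω = 4080×10³ / 29.32 = 139100 N·m.
J = πd⁴/32 = π(0.378)⁴/32 = 2.004×10^-3 m⁴.
τ_max = T·r/J = 139100 × 0.189 / 2.004×10^-3 = 1.312×10^7 Pa.

1900 psi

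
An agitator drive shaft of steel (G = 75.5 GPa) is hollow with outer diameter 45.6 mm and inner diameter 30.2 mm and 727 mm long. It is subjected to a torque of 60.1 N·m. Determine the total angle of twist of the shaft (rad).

0.00169 rad

J = π(d_o⁴ − d_i⁴)/32 = π(0.0456⁴ − 0.0302⁴)/32 = 3.428×10^-7 m⁴.
θ = T·L/(G·J) = 60.10 × 0.727 / (75.5×10⁹ × 3.428×10^-7) = 1.688×10^-3 rad.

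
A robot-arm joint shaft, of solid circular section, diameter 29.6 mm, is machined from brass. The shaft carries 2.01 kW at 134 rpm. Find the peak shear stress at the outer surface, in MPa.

28.1 MPa

ω = 2π·134/60 = 14.03 rad/s, so T = P/ω = 2.01×10³ / 14.03 = 143.2 N·m.
J = πd⁴/32 = π(0.0296)⁴/32 = 7.536×10^-8 m⁴.
τ_max = T·r/J = 143.2 × 0.0148 / 7.536×10^-8 = 2.813×10^7 Pa.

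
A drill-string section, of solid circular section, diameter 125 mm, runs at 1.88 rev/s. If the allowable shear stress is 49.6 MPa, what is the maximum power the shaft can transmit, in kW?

225 kW

J = πd⁴/32 = π(0.125)⁴/32 = 2.397×10^-5 m⁴.
T_max = τ_allow·J/r = 4.96×10^7 × 2.397×10^-5 / 0.0625 = 19020 N·m.
ω = 2π·1.88 = 11.81 rad/s, so P_max = T_max·ω = 2.247×10^5 W.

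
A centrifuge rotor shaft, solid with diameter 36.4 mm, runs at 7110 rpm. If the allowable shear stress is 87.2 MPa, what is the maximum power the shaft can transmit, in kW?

615 kW

J = πd⁴/32 = π(0.0364)⁴/32 = 1.723×10^-7 m⁴.
T_max = τ_allow·J/r = 8.72×10^7 × 1.723×10^-7 / 0.0182 = 825.8 N·m.
ω = 2π·7110/60 = 744.6 rad/s, so P_max = T_max·ω = 6.148×10^5 W.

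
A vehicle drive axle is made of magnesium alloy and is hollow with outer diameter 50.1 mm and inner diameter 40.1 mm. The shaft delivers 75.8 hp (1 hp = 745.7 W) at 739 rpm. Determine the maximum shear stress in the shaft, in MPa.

50.2 MPa

ω = 2π·739/60 = 77.39 rad/s, so T = P/ω = 75.8×745.7 / 77.39 = 730.4 N·m.
J = π(d_o⁴ − d_i⁴)/32 = π(0.0501⁴ − 0.0401⁴)/32 = 3.647×10^-7 m⁴.
τ_max = T·r/J = 730.4 × 0.0250 / 3.647×10^-7 = 5.017×10^7 Pa.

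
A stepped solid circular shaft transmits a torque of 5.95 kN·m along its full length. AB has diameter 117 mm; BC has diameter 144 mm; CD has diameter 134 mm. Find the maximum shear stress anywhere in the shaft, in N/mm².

Under the same torque, τ_max = 16T/(πd³) is largest where d is smallest — segment AB (d = 117 mm).
τ_max = 16·5950/(π·(0.117)³) = 1.892×10^7 Pa.

18.9 N/mm²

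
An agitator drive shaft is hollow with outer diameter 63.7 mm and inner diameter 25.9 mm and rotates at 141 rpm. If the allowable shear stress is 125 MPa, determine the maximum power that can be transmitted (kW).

91.1 kW

J = π(d_o⁴ − d_i⁴)/32 = π(0.0637⁴ − 0.0259⁴)/32 = 1.572×10^-6 m⁴.
T_max = τ_allow·J/r = 1.25×10^8 × 1.572×10^-6 / 0.0319 = 6171 N·m.
ω = 2π·141/60 = 14.77 rad/s, so P_max = T_max·ω = 9.111×10^4 W.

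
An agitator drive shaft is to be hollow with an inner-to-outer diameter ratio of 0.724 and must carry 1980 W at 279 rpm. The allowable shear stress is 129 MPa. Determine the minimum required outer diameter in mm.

15.5 mm

ω = 2π·279/60 = 29.22 rad/s, so T = P/ω = 1980 / 29.22 = 67.77 N·m.
For a hollow shaft with d_i/d_o = 0.724: τ_max = 16T/(π d_o³ (1−k⁴)), so d_o = [16T/(π τ_allow (1−k⁴))]^(1/3) = [16·67.77/(π·1.29×10^8·0.7252)]^(1/3) = 0.01545 m.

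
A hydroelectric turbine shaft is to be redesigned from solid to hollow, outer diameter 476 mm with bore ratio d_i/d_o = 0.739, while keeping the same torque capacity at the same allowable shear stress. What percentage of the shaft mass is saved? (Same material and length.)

42.5 %

Equal τ_max and T ⇒ the solid shaft needs d_s³ = d_o³(1−k⁴), so d_s = 476·(1−0.739⁴)^(1/3) = 423.0 mm.
Area ratio A_h/A_s = d_o²(1−k²)/d_s² = (1−k²)/(1−k⁴)^(2/3) = 0.5748.
Mass saving = 1 − 0.5748 = 42.5 %.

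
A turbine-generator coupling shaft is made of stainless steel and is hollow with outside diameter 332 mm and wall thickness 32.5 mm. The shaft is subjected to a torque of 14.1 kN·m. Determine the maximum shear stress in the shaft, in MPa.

3.37 MPa

J = π(d_o⁴ − d_i⁴)/32 = π(0.332⁴ − 0.267⁴)/32 = 6.938×10^-4 m⁴.
τ_max = T·r/J = 14100 × 0.166 / 6.938×10^-4 = 3.373×10^6 Pa.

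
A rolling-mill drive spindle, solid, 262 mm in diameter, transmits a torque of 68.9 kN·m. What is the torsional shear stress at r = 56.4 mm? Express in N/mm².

J = πd⁴/32 = π(0.262)⁴/32 = 4.626×10^-4 m⁴.
Shear stress varies linearly with radius: τ = T·r/J = 68900 × 0.0564 / 4.626×10^-4 = 8.400×10^6 Pa.

8.40 N/mm²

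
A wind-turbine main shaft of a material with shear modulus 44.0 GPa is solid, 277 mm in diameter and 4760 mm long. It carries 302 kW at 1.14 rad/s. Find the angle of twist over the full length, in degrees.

2.84°

ω = 1.14 rad/s, so T = P/ω = 302×10³ / 1.140 = 264900 N·m.
J = πd⁴/32 = π(0.277)⁴/32 = 5.780×10^-4 m⁴.
θ = T·L/(G·J) = 264900 × 4.76 / (44.0×10⁹ × 5.780×10^-4) = 0.04958 rad.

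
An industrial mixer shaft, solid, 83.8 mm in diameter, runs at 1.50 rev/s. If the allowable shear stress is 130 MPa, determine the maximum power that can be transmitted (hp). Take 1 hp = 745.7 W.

190 hp

J = πd⁴/32 = π(0.0838)⁴/32 = 4.841×10^-6 m⁴.
T_max = τ_allow·J/r = 1.30×10^8 × 4.841×10^-6 / 0.0419 = 15020 N·m.
ω = 2π·1.50 = 9.425 rad/s, so P_max = T_max·ω = 1.416×10^5 W.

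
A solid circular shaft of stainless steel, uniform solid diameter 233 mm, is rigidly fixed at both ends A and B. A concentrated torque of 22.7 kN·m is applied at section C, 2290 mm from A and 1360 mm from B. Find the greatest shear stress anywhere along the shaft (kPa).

With uniform GJ and both ends fixed, compatibility θ_AC = θ_CB gives T_A·a = T_B·b, together with T_A + T_B = T₀.
T_A = T₀·b/(a+b) = 22700·1360/3650 = 8458 N·m; T_B = 14240 N·m.
τ in each portion: τ_AC = 3.41×10^6 Pa, τ_CB = 5.73×10^6 Pa; maximum is in CB.
τ_max = T_CB·r/J = 14240·0.117/2.89×10^-4 = 5.734×10^6 Pa.

5730 kPa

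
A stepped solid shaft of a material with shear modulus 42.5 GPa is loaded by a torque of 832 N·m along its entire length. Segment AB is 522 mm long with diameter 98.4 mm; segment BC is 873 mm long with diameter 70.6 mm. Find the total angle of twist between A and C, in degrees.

J_AB = π(0.0984)⁴/32 = 9.20×10^-6 m⁴; J_BC = π(0.0706)⁴/32 = 2.44×10^-6 m⁴.
θ = (T/G)·Σ L_i/J_i = (832.0/42.5×10⁹)·(0.522/9.20×10^-6 + 0.873/2.44×10^-6) = 8.117×10^-3 rad.

0.465°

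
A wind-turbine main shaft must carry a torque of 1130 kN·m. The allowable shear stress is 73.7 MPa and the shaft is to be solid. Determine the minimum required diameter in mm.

427 mm

For a solid shaft τ_max = 16T/(πd³), so d = (16T/(π τ_allow))^(1/3) = (16·1.130e6/(π·7.37×10^7))^(1/3) = 0.4274 m.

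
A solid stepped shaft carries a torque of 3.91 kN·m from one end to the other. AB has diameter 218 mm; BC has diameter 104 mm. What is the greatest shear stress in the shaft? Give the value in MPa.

17.7 MPa

Under the same torque, τ_max = 16T/(πd³) is largest where d is smallest — segment BC (d = 104 mm).
τ_max = 16·3910/(π·(0.104)³) = 1.770×10^7 Pa.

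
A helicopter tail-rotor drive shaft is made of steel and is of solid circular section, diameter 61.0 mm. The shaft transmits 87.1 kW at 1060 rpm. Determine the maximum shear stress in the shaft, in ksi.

ω = 2π·1060/60 = 111.0 rad/s, so T = P/ω = 87.1×10³ / 111.0 = 784.7 N·m.
J = πd⁴/32 = π(0.0610)⁴/32 = 1.359×10^-6 m⁴.
τ_max = T·r/J = 784.7 × 0.0305 / 1.359×10^-6 = 1.761×10^7 Pa.

2.55 ksi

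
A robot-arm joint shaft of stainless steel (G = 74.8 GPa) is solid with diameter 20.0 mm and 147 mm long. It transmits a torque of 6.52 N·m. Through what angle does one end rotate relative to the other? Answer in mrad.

J = πd⁴/32 = π(0.0200)⁴/32 = 1.571×10^-8 m⁴.
θ = T·L/(G·J) = 6.520 × 0.147 / (74.8×10⁹ × 1.571×10^-8) = 8.157×10^-4 rad.

0.816 mrad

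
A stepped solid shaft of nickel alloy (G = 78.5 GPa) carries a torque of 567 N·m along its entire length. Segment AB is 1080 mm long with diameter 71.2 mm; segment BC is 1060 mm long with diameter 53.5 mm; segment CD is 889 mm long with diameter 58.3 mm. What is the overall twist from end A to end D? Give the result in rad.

0.0183 rad

J_AB = π(0.0712)⁴/32 = 2.52×10^-6 m⁴; J_BC = π(0.0535)⁴/32 = 8.04×10^-7 m⁴; J_CD = π(0.0583)⁴/32 = 1.13×10^-6 m⁴.
θ = (T/G)·Σ L_i/J_i = (567.0/78.5×10⁹)·(1.08/2.52×10^-6 + 1.06/8.04×10^-7 + 0.889/1.13×10^-6) = 0.01827 rad.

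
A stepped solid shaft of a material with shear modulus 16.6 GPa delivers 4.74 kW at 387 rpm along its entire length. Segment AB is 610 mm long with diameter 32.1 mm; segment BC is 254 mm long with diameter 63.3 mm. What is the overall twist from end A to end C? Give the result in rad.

ω = 2π·387/60 = 40.53 rad/s, so T = P/ω = 4.74×10³ / 40.53 = 117.0 N·m.
J_AB = π(0.0321)⁴/32 = 1.04×10^-7 m⁴; J_BC = π(0.0633)⁴/32 = 1.58×10^-6 m⁴.
θ = (T/G)·Σ L_i/J_i = (117.0/16.6×10⁹)·(0.610/1.04×10^-7 + 0.254/1.58×10^-6) = 0.04237 rad.

0.0424 rad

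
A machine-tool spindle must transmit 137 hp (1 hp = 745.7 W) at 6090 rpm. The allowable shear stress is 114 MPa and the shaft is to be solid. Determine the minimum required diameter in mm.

ω = 2π·6090/60 = 637.7 rad/s, so T = P/ω = 137×745.7 / 637.7 = 160.2 N·m.
For a solid shaft τ_max = 16T/(πd³), so d = (16T/(π τ_allow))^(1/3) = (16·160.2/(π·1.14×10^8))^(1/3) = 0.01927 m.

19.3 mm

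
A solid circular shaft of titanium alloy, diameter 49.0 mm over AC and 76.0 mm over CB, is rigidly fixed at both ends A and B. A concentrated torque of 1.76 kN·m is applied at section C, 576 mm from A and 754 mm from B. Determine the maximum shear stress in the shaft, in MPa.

Compatibility: T_A·a/J_AC = T_B·b/J_CB with T_A + T_B = T₀.
J_AC = 5.66×10^-7 m⁴, J_CB = 3.28×10^-6 m⁴, so T_A = T₀·(J_AC/a)/((J_AC/a)+(J_CB/b)) = 324.7 N·m, T_B = 1435 N·m.
τ in each portion: τ_AC = 1.41×10^7 Pa, τ_CB = 1.67×10^7 Pa; maximum is in CB.
τ_max = T_CB·r/J = 1435·0.0380/3.28×10^-6 = 1.665×10^7 Pa.

16.7 MPa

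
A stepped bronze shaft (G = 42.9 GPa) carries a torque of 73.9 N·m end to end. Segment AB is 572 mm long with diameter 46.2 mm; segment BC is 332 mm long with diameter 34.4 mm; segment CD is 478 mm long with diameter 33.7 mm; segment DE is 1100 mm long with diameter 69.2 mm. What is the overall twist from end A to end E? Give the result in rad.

J_AB = π(0.0462)⁴/32 = 4.47×10^-7 m⁴; J_BC = π(0.0344)⁴/32 = 1.37×10^-7 m⁴; J_CD = π(0.0337)⁴/32 = 1.27×10^-7 m⁴; J_DE = π(0.0692)⁴/32 = 2.25×10^-6 m⁴.
θ = (T/G)·Σ L_i/J_i = (73.90/42.9×10⁹)·(0.572/4.47×10^-7 + 0.332/1.37×10^-7 + 0.478/1.27×10^-7 + 1.10/2.25×10^-6) = 0.01371 rad.

0.0137 rad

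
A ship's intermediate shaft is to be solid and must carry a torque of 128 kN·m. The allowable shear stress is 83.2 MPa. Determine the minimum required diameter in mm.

199 mm

For a solid shaft τ_max = 16T/(πd³), so d = (16T/(π τ_allow))^(1/3) = (16·128000/(π·8.32×10^7))^(1/3) = 0.1986 m.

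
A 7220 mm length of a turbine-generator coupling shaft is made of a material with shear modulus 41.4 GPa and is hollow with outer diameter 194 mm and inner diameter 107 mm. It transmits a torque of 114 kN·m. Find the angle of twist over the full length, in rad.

0.158 rad

J = π(d_o⁴ − d_i⁴)/32 = π(0.194⁴ − 0.107⁴)/32 = 1.262×10^-4 m⁴.
θ = T·L/(G·J) = 114000 × 7.22 / (41.4×10⁹ × 1.262×10^-4) = 0.1575 rad.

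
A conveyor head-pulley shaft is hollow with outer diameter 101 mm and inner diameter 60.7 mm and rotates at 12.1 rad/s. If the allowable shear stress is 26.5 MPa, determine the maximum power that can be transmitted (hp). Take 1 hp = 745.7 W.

J = π(d_o⁴ − d_i⁴)/32 = π(0.101⁴ − 0.0607⁴)/32 = 8.883×10^-6 m⁴.
T_max = τ_allow·J/r = 2.65×10^7 × 8.883×10^-6 / 0.0505 = 4662 N·m.
ω = 12.1 rad/s, so P_max = T_max·ω = 5.640×10^4 W.

75.6 hp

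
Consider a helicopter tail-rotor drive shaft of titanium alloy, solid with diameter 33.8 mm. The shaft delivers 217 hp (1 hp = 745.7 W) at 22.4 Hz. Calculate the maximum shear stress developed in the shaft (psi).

ω = 2π·22.4 = 140.7 rad/s, so T = P/ω = 217×745.7 / 140.7 = 1150 N·m.
J = πd⁴/32 = π(0.0338)⁴/32 = 1.281×10^-7 m⁴.
τ_max = T·r/J = 1150 × 0.0169 / 1.281×10^-7 = 1.516×10^8 Pa.

22000 psi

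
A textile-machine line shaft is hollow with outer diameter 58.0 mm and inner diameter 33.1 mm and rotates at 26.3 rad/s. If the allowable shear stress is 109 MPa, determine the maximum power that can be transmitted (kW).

98.2 kW

J = π(d_o⁴ − d_i⁴)/32 = π(0.0580⁴ − 0.0331⁴)/32 = 9.931×10^-7 m⁴.
T_max = τ_allow·J/r = 1.09×10^8 × 9.931×10^-7 / 0.0290 = 3733 N·m.
ω = 26.3 rad/s, so P_max = T_max·ω = 9.817×10^4 W.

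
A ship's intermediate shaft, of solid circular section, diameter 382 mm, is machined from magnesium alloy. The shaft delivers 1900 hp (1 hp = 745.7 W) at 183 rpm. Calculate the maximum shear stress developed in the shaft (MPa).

ω = 2π·183/60 = 19.16 rad/s, so T = P/ω = 1900×745.7 / 19.16 = 73930 N·m.
J = πd⁴/32 = π(0.382)⁴/32 = 2.091×10^-3 m⁴.
τ_max = T·r/J = 73930 × 0.191 / 2.091×10^-3 = 6.755×10^6 Pa.

6.75 MPa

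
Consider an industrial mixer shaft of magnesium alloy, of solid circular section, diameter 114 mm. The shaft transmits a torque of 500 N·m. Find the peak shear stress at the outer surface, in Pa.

J = πd⁴/32 = π(0.114)⁴/32 = 1.658×10^-5 m⁴.
τ_max = T·r/J = 500.0 × 0.0570 / 1.658×10^-5 = 1.719×10^6 Pa.

1.72e6 Pa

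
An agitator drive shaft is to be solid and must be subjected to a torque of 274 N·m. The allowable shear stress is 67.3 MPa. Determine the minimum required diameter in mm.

For a solid shaft τ_max = 16T/(πd³), so d = (16T/(π τ_allow))^(1/3) = (16·274.0/(π·6.73×10^7))^(1/3) = 0.02747 m.

27.5 mm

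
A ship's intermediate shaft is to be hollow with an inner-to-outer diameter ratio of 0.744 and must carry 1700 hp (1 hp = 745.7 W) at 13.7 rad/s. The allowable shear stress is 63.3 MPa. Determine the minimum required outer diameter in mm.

ω = 13.7 rad/s, so T = P/ω = 1700×745.7 / 13.70 = 92530 N·m.
For a hollow shaft with d_i/d_o = 0.744: τ_max = 16T/(π d_o³ (1−k⁴)), so d_o = [16T/(π τ_allow (1−k⁴))]^(1/3) = [16·92530/(π·6.33×10^7·0.6936)]^(1/3) = 0.2206 m.

221 mm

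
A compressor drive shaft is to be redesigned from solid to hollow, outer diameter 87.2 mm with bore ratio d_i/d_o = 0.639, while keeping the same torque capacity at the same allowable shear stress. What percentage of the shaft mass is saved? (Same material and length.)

Equal τ_max and T ⇒ the solid shaft needs d_s³ = d_o³(1−k⁴), so d_s = 87.2·(1−0.639⁴)^(1/3) = 82.06 mm.
Area ratio A_h/A_s = d_o²(1−k²)/d_s² = (1−k²)/(1−k⁴)^(2/3) = 0.6682.
Mass saving = 1 − 0.6682 = 33.2 %.

33.2 %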